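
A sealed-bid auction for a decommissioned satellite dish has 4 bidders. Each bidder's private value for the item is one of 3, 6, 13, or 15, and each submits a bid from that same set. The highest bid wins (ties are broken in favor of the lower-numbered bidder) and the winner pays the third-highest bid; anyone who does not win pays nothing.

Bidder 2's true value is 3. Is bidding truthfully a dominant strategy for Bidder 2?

Check each profile of the others' bids and compare truth against every alternative bid.
Others bid (3, 6, 6): truth gives 0, best alternative gives -3.
Others bid (3, 3, 3): truth gives 0, best alternative gives 0.
Others bid (3, 3, 6): truth gives 0, best alternative gives 0.
Others bid (3, 3, 13): truth gives 0, best alternative gives 0.
Others bid (3, 3, 15): truth gives 0, best alternative gives 0.
Others bid (3, 6, 3): truth gives 0, best alternative gives 0.
(Remaining 58 profiles checked similarly; truth is weakly best in each.)
In every case the truthful bid is at least as good as any alternative, so it is a dominant strategy.

Yes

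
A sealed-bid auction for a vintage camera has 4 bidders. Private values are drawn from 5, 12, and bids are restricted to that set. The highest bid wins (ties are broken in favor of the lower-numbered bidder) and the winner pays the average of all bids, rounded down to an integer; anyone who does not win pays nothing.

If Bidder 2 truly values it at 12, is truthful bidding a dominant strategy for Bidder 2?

Yes

Check each profile of the others' bids and compare truth against every alternative bid.
Others bid (5, 5, 5): truth gives 6, best alternative gives 0.
Others bid (5, 5, 12): truth gives 4, best alternative gives 0.
Others bid (5, 12, 5): truth gives 4, best alternative gives 0.
Others bid (5, 12, 12): truth gives 2, best alternative gives 0.
Others bid (12, 5, 5): truth gives 0, best alternative gives 0.
Others bid (12, 5, 12): truth gives 0, best alternative gives 0.
(Remaining 2 profiles checked similarly; truth is weakly best in each.)
In every case the truthful bid is at least as good as any alternative, so it is a dominant strategy.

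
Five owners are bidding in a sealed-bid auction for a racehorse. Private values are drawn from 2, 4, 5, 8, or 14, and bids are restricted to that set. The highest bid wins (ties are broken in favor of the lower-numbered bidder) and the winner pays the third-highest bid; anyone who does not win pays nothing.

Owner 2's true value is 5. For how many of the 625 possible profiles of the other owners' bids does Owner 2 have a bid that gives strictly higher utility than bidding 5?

64

Others bid (2, 2, 2, 8): truth gives 0; bid 8 gives 3 > 0. Violating.
Others bid (2, 2, 2, 14): truth gives 0; bid 14 gives 3 > 0. Violating.
Others bid (2, 2, 4, 8): truth gives 0; bid 8 gives 1 > 0. Violating.
Others bid (2, 2, 4, 14): truth gives 0; bid 14 gives 1 > 0. Violating.
Others bid (2, 2, 2, 2): truth gives 3; no alternative beats it.
Others bid (2, 2, 2, 4): truth gives 3; no alternative beats it.
(Checking all 625 profiles: 64 have a profitable deviation, 561 do not.)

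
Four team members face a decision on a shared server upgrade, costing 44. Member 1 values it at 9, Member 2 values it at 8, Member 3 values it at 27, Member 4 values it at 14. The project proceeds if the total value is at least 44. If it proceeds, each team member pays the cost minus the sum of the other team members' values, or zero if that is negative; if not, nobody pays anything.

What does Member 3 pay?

13

Total value 58 ≥ cost 44, so the project is built.
The other team members' values sum to 31.
Cost minus that sum is 44 - 31 = 13.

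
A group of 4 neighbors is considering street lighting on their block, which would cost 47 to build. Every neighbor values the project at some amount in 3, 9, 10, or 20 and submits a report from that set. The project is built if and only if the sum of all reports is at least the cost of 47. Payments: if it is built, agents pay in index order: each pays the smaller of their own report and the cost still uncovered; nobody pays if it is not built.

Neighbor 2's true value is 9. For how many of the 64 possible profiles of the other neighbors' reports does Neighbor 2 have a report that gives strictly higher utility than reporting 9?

7

Others report (9, 20, 20): truth gives 0; report 3 gives 6 > 0. Violating.
Others report (10, 20, 20): truth gives 0; report 3 gives 6 > 0. Violating.
Others report (20, 9, 20): truth gives 0; report 3 gives 6 > 0. Violating.
Others report (20, 10, 20): truth gives 0; report 3 gives 6 > 0. Violating.
Others report (3, 3, 3): truth gives 0; no alternative beats it.
Others report (3, 3, 9): truth gives 0; no alternative beats it.
(Checking all 64 profiles: 7 have a profitable deviation, 57 do not.)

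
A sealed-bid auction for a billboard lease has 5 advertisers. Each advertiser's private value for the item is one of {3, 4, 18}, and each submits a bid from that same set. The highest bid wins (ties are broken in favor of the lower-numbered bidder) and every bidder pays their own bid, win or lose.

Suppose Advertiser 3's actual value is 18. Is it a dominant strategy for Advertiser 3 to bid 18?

Consider the case where Advertiser 1 bids 3, Advertiser 2 bids 3, Advertiser 4 bids 3 and Advertiser 5 bids 3.
Truthful bid 18: wins, pays 18, utility 18 - 18 = 0.
Bid 4 instead: wins, pays 4, utility 18 - 4 = 14.
Since 14 > 0, bidding 4 is strictly better here, so truthful bidding is not dominant.

No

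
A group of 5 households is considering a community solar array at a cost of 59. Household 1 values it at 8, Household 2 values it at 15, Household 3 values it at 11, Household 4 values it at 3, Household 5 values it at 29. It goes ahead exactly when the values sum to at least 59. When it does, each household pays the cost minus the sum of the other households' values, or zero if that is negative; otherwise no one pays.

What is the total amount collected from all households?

35

Total value 66 ≥ cost 59, so it is built.
Household 1: others sum to 58; max(0, 59 - 58) = 1.
Household 2: others sum to 51; max(0, 59 - 51) = 8.
Household 3: others sum to 55; max(0, 59 - 55) = 4.
Household 4: others sum to 63; max(0, 59 - 63) = 0.
Household 5: others sum to 37; max(0, 59 - 37) = 22.
Total collected = 1 + 8 + 4 + 0 + 22 = 35.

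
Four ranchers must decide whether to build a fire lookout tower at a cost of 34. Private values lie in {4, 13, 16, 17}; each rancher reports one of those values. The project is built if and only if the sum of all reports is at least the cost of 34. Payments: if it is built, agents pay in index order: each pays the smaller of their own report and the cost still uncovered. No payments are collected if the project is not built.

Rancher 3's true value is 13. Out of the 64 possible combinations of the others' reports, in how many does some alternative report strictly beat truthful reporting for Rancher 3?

Others report (4, 13, 13): truth gives 0; report 4 gives 9 > 0. Violating.
Others report (4, 13, 16): truth gives 0; report 4 gives 9 > 0. Violating.
Others report (4, 13, 17): truth gives 0; report 4 gives 9 > 0. Violating.
Others report (4, 16, 13): truth gives 0; report 4 gives 9 > 0. Violating.
Others report (4, 4, 4): truth gives 0; no alternative beats it.
Others report (4, 4, 13): truth gives 0; no alternative beats it.
(Checking all 64 profiles: 30 have a profitable deviation, 34 do not.)

30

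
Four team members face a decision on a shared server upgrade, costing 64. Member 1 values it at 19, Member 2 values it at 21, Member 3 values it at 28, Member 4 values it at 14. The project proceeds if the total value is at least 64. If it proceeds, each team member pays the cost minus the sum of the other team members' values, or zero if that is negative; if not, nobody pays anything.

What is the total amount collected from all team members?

14

Total value 82 ≥ cost 64, so it is built.
Member 1: others sum to 63; max(0, 64 - 63) = 1.
Member 2: others sum to 61; max(0, 64 - 61) = 3.
Member 3: others sum to 54; max(0, 64 - 54) = 10.
Member 4: others sum to 68; max(0, 64 - 68) = 0.
Total collected = 1 + 3 + 10 + 0 = 14.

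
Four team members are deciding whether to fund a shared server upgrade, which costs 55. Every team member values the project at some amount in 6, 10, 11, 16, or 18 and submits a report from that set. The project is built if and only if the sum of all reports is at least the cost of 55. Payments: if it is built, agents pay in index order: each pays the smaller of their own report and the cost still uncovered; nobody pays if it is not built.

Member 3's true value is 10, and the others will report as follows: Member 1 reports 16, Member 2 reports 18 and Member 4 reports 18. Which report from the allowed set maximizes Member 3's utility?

6

Report 6: project built, pays 6, utility 10 - 6 = 4.
Report 10: project built, pays 10, utility 10 - 10 = 0.
Report 11: project built, pays 11, utility 10 - 11 = -1.
Report 16: project built, pays 16, utility 10 - 16 = -6.
Report 18: project built, pays 18, utility 10 - 18 = -8.
The best choice is 6 with utility 4.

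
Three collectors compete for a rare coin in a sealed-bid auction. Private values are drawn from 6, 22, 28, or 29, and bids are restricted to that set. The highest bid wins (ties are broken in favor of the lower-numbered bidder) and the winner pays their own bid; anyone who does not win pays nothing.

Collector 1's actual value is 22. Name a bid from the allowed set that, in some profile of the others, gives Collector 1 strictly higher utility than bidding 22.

Suppose Collector 2 bids 6 and Collector 3 bids 6.
Bid 22: wins, pays 22, utility 22 - 22 = 0.
Bid 6: wins, pays 6, utility 22 - 6 = 16.
So bidding 6 beats truth here (16 > 0).

6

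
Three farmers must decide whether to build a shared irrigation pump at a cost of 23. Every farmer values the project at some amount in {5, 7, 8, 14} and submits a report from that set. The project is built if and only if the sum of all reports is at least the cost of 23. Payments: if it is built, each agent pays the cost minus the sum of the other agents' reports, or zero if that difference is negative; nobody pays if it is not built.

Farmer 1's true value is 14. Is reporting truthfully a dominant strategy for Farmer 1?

Check each profile of the others' reports and compare truth against every alternative report.
Others report (7, 7): truth gives 5, best alternative gives 0.
Others report (5, 8): truth gives 4, best alternative gives 0.
Others report (8, 5): truth gives 4, best alternative gives 0.
Others report (5, 7): truth gives 3, best alternative gives 0.
Others report (7, 5): truth gives 3, best alternative gives 0.
Others report (5, 5): truth gives 1, best alternative gives 0.
(Remaining 10 profiles checked similarly; truth is weakly best in each.)
In every case the truthful report is at least as good as any alternative, so it is a dominant strategy.

Yes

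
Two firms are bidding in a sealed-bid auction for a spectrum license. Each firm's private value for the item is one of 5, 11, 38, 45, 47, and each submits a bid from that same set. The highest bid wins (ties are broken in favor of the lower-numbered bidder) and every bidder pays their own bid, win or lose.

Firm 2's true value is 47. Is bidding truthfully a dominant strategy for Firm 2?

No

Consider the case where Firm 1 bids 5.
Truthful bid 47: wins, pays 47, utility 47 - 47 = 0.
Bid 11 instead: wins, pays 11, utility 47 - 11 = 36.
Since 36 > 0, bidding 11 is strictly better here, so truthful bidding is not dominant.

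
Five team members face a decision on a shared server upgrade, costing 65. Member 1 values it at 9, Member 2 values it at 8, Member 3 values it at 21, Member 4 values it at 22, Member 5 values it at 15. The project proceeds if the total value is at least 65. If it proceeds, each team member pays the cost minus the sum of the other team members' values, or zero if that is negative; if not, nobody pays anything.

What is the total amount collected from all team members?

28

Total value 75 ≥ cost 65, so it is built.
Member 1: others sum to 66; max(0, 65 - 66) = 0.
Member 2: others sum to 67; max(0, 65 - 67) = 0.
Member 3: others sum to 54; max(0, 65 - 54) = 11.
Member 4: others sum to 53; max(0, 65 - 53) = 12.
Member 5: others sum to 60; max(0, 65 - 60) = 5.
Total collected = 0 + 0 + 11 + 12 + 5 = 28.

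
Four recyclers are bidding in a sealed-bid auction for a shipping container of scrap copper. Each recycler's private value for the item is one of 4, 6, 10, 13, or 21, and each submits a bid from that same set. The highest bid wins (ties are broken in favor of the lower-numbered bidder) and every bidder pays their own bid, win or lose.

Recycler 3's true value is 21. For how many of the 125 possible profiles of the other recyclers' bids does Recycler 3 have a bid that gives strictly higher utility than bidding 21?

81

Others bid (4, 4, 4): truth gives 0; bid 6 gives 15 > 0. Violating.
Others bid (4, 4, 6): truth gives 0; bid 6 gives 15 > 0. Violating.
Others bid (4, 4, 10): truth gives 0; bid 10 gives 11 > 0. Violating.
Others bid (4, 4, 13): truth gives 0; bid 13 gives 8 > 0. Violating.
Others bid (4, 4, 21): truth gives 0; no alternative beats it.
Others bid (4, 6, 21): truth gives 0; no alternative beats it.
(Checking all 125 profiles: 81 have a profitable deviation, 44 do not.)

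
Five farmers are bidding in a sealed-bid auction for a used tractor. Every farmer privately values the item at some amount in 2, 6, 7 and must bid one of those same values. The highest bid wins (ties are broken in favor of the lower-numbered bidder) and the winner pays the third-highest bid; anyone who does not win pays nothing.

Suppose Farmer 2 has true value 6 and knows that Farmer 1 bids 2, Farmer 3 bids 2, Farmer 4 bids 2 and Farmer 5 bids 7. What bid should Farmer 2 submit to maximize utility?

7

Bid 2: loses, pays 0, utility 0.
Bid 6: loses, pays 0, utility 0.
Bid 7: wins, pays 2, utility 6 - 2 = 4.
The best choice is 7 with utility 4.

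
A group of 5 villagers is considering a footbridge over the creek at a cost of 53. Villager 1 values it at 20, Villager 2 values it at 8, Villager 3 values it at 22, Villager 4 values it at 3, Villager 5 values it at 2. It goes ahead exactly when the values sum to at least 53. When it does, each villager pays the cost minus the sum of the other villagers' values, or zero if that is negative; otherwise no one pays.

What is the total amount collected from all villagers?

Total value 55 ≥ cost 53, so it is built.
Villager 1: others sum to 35; max(0, 53 - 35) = 18.
Villager 2: others sum to 47; max(0, 53 - 47) = 6.
Villager 3: others sum to 33; max(0, 53 - 33) = 20.
Villager 4: others sum to 52; max(0, 53 - 52) = 1.
Villager 5: others sum to 53; max(0, 53 - 53) = 0.
Total collected = 18 + 6 + 20 + 1 + 0 = 45.

45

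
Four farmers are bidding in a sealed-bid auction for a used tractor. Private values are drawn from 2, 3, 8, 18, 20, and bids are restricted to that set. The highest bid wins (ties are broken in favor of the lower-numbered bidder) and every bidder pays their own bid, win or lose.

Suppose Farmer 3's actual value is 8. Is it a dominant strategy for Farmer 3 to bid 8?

Consider the case where Farmer 1 bids 2, Farmer 2 bids 2 and Farmer 4 bids 2.
Truthful bid 8: wins, pays 8, utility 8 - 8 = 0.
Bid 3 instead: wins, pays 3, utility 8 - 3 = 5.
Since 5 > 0, bidding 3 is strictly better here, so truthful bidding is not dominant.

No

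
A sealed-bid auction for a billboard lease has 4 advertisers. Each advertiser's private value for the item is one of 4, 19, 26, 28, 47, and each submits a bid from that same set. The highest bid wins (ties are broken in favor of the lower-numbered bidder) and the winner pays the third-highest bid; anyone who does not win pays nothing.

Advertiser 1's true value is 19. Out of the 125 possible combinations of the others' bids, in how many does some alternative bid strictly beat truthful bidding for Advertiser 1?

Others bid (4, 4, 26): truth gives 0; bid 26 gives 15 > 0. Violating.
Others bid (4, 4, 28): truth gives 0; bid 28 gives 15 > 0. Violating.
Others bid (4, 4, 47): truth gives 0; bid 47 gives 15 > 0. Violating.
Others bid (4, 26, 4): truth gives 0; bid 26 gives 15 > 0. Violating.
Others bid (4, 4, 4): truth gives 15; no alternative beats it.
Others bid (4, 4, 19): truth gives 15; no alternative beats it.
(Checking all 125 profiles: 9 have a profitable deviation, 116 do not.)

9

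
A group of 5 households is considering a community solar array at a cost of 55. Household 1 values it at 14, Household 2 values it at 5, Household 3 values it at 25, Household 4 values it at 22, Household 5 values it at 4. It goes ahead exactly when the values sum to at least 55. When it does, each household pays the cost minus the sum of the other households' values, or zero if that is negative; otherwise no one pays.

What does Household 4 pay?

7

Total value 70 ≥ cost 55, so the project is built.
The other households' values sum to 48.
Cost minus that sum is 55 - 48 = 7.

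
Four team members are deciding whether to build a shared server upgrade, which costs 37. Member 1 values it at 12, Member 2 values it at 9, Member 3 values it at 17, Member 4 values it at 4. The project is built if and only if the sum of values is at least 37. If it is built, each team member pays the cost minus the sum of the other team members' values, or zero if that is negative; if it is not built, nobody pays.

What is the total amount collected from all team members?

23

Total value 42 ≥ cost 37, so it is built.
Member 1: others sum to 30; max(0, 37 - 30) = 7.
Member 2: others sum to 33; max(0, 37 - 33) = 4.
Member 3: others sum to 25; max(0, 37 - 25) = 12.
Member 4: others sum to 38; max(0, 37 - 38) = 0.
Total collected = 7 + 4 + 12 + 0 = 23.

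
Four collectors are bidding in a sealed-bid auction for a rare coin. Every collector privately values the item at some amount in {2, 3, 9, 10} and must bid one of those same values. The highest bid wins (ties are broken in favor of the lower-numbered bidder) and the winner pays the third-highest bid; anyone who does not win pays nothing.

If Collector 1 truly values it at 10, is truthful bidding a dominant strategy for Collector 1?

Check each profile of the others' bids and compare truth against every alternative bid.
Others bid (2, 2, 10): truth gives 8, best alternative gives 0.
Others bid (2, 10, 2): truth gives 8, best alternative gives 0.
Others bid (10, 2, 2): truth gives 8, best alternative gives 0.
Others bid (2, 3, 10): truth gives 7, best alternative gives 0.
Others bid (2, 10, 3): truth gives 7, best alternative gives 0.
Others bid (3, 2, 10): truth gives 7, best alternative gives 0.
(Remaining 58 profiles checked similarly; truth is weakly best in each.)
In every case the truthful bid is at least as good as any alternative, so it is a dominant strategy.

Yes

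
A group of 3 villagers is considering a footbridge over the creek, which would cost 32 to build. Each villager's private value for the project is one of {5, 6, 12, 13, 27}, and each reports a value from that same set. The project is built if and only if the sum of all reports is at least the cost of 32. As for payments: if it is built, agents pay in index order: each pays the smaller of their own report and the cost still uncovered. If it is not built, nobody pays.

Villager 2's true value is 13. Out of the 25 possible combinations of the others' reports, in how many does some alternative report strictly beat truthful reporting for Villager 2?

Others report (5, 27): truth gives 0; report 5 gives 8 > 0. Violating.
Others report (6, 27): truth gives 0; report 5 gives 8 > 0. Violating.
Others report (12, 12): truth gives 0; report 12 gives 1 > 0. Violating.
Others report (12, 13): truth gives 0; report 12 gives 1 > 0. Violating.
Others report (5, 5): truth gives 0; no alternative beats it.
Others report (5, 6): truth gives 0; no alternative beats it.
(Checking all 25 profiles: 8 have a profitable deviation, 17 do not.)

8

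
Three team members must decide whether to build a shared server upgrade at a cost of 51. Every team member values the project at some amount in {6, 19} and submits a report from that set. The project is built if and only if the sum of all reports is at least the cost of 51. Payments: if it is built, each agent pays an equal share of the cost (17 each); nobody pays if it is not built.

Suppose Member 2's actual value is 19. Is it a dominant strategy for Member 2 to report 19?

Check each profile of the others' reports and compare truth against every alternative report.
Others report (19, 19): truth gives 2, best alternative gives 0.
Others report (6, 6): truth gives 0, best alternative gives 0.
Others report (6, 19): truth gives 0, best alternative gives 0.
Others report (19, 6): truth gives 0, best alternative gives 0.
In every case the truthful report is at least as good as any alternative, so it is a dominant strategy.

Yes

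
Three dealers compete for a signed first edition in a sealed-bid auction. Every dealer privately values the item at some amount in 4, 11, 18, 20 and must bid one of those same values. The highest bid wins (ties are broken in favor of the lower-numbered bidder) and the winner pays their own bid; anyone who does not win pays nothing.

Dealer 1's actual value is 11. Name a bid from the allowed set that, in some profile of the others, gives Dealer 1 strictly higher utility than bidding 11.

Suppose Dealer 2 bids 4 and Dealer 3 bids 4.
Bid 11: wins, pays 11, utility 11 - 11 = 0.
Bid 4: wins, pays 4, utility 11 - 4 = 7.
So bidding 4 beats truth here (7 > 0).

4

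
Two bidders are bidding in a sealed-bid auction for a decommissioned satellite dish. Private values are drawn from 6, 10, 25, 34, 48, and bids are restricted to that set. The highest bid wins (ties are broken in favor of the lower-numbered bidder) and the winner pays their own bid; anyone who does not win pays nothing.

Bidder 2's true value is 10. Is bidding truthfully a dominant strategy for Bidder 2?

Check each profile of the others' bids and compare truth against every alternative bid.
Others bid (6): truth gives 0, best alternative gives 0.
Others bid (10): truth gives 0, best alternative gives 0.
Others bid (25): truth gives 0, best alternative gives 0.
Others bid (34): truth gives 0, best alternative gives 0.
Others bid (48): truth gives 0, best alternative gives 0.
In every case the truthful bid is at least as good as any alternative, so it is a dominant strategy.

Yes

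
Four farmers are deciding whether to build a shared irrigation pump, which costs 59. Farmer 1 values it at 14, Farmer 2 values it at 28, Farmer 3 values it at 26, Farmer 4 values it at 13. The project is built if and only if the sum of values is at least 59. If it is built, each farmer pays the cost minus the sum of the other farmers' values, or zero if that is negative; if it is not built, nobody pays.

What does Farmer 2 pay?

6

Total value 81 ≥ cost 59, so the project is built.
The other farmers' values sum to 53.
Cost minus that sum is 59 - 53 = 6.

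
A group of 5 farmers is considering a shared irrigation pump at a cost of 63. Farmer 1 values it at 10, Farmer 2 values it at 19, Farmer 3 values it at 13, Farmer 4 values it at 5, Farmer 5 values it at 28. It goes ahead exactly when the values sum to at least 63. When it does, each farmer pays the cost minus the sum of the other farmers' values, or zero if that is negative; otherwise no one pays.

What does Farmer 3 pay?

Total value 75 ≥ cost 63, so the project is built.
The other farmers' values sum to 62.
Cost minus that sum is 63 - 62 = 1.

1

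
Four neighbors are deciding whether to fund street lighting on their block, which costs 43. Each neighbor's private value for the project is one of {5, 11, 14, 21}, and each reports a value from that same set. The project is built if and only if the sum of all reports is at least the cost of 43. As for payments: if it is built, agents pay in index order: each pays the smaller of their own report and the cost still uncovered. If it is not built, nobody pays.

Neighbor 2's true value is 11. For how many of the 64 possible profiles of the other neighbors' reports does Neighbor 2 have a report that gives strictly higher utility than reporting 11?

Others report (5, 14, 21): truth gives 0; report 5 gives 6 > 0. Violating.
Others report (5, 21, 14): truth gives 0; report 5 gives 6 > 0. Violating.
Others report (5, 21, 21): truth gives 0; report 5 gives 6 > 0. Violating.
Others report (11, 11, 21): truth gives 0; report 5 gives 6 > 0. Violating.
Others report (5, 5, 5): truth gives 0; no alternative beats it.
Others report (5, 5, 11): truth gives 0; no alternative beats it.
(Checking all 64 profiles: 32 have a profitable deviation, 32 do not.)

32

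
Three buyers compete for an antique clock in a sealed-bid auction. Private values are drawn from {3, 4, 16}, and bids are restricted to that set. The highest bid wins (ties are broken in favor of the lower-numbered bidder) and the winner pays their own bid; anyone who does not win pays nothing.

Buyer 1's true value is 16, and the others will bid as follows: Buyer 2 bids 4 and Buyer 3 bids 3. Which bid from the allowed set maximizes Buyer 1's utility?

Bid 3: loses, pays 0, utility 0.
Bid 4: wins, pays 4, utility 16 - 4 = 12.
Bid 16: wins, pays 16, utility 16 - 16 = 0.
The best choice is 4 with utility 12.

4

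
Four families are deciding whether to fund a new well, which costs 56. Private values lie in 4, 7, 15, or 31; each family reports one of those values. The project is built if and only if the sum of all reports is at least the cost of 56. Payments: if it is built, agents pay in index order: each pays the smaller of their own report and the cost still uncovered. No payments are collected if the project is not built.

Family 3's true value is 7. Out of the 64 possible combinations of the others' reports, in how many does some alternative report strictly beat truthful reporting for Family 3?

Others report (4, 31, 31): truth gives 0; report 4 gives 3 > 0. Violating.
Others report (7, 15, 31): truth gives 0; report 4 gives 3 > 0. Violating.
Others report (7, 31, 15): truth gives 0; report 4 gives 3 > 0. Violating.
Others report (7, 31, 31): truth gives 0; report 4 gives 3 > 0. Violating.
Others report (4, 4, 4): truth gives 0; no alternative beats it.
Others report (4, 4, 7): truth gives 0; no alternative beats it.
(Checking all 64 profiles: 15 have a profitable deviation, 49 do not.)

15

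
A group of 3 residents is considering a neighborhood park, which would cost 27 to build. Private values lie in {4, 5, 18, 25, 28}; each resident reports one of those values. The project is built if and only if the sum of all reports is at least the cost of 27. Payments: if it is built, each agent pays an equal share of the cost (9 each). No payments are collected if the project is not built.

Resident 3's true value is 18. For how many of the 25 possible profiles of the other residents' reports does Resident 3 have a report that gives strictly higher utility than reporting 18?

1

Others report (4, 4): truth gives 0; report 25 gives 9 > 0. Violating.
Others report (4, 5): truth gives 9; no alternative beats it.
Others report (4, 18): truth gives 9; no alternative beats it.
(Checking all 25 profiles: 1 has a profitable deviation, 24 do not.)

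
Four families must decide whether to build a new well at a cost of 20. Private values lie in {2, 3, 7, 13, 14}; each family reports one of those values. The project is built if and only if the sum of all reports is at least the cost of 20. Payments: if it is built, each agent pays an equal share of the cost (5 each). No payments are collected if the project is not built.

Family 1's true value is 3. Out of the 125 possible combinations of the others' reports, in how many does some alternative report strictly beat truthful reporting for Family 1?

6

Others report (2, 2, 13): truth gives -2; report 2 gives 0 > -2. Violating.
Others report (2, 13, 2): truth gives -2; report 2 gives 0 > -2. Violating.
Others report (3, 7, 7): truth gives -2; report 2 gives 0 > -2. Violating.
Others report (7, 3, 7): truth gives -2; report 2 gives 0 > -2. Violating.
Others report (2, 2, 2): truth gives 0; no alternative beats it.
Others report (2, 2, 3): truth gives 0; no alternative beats it.
(Checking all 125 profiles: 6 have a profitable deviation, 119 do not.)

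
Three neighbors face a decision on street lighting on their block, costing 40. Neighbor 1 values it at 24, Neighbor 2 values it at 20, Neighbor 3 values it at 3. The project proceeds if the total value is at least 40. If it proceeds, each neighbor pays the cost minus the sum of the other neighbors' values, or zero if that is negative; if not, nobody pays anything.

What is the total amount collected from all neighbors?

30

Total value 47 ≥ cost 40, so it is built.
Neighbor 1: others sum to 23; max(0, 40 - 23) = 17.
Neighbor 2: others sum to 27; max(0, 40 - 27) = 13.
Neighbor 3: others sum to 44; max(0, 40 - 44) = 0.
Total collected = 17 + 13 + 0 = 30.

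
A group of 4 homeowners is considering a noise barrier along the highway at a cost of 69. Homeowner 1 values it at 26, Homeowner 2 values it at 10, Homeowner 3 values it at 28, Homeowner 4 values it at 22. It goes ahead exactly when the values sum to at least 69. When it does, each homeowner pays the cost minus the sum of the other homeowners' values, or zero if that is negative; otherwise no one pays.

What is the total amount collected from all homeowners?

25

Total value 86 ≥ cost 69, so it is built.
Homeowner 1: others sum to 60; max(0, 69 - 60) = 9.
Homeowner 2: others sum to 76; max(0, 69 - 76) = 0.
Homeowner 3: others sum to 58; max(0, 69 - 58) = 11.
Homeowner 4: others sum to 64; max(0, 69 - 64) = 5.
Total collected = 9 + 0 + 11 + 5 = 25.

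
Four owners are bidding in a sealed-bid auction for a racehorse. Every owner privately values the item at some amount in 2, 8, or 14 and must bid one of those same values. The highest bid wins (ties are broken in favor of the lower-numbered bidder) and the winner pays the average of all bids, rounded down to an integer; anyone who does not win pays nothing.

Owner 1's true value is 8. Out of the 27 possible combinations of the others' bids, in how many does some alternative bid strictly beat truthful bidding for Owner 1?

Others bid (2, 2, 2): truth gives 5; bid 2 gives 6 > 5. Violating.
Others bid (2, 2, 8): truth gives 3; no alternative beats it.
Others bid (2, 2, 14): truth gives 0; no alternative beats it.
(Checking all 27 profiles: 1 has a profitable deviation, 26 do not.)

1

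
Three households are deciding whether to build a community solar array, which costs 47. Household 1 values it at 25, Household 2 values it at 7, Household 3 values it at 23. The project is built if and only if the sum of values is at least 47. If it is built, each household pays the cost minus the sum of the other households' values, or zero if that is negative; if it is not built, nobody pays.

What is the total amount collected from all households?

Total value 55 ≥ cost 47, so it is built.
Household 1: others sum to 30; max(0, 47 - 30) = 17.
Household 2: others sum to 48; max(0, 47 - 48) = 0.
Household 3: others sum to 32; max(0, 47 - 32) = 15.
Total collected = 17 + 0 + 15 = 32.

32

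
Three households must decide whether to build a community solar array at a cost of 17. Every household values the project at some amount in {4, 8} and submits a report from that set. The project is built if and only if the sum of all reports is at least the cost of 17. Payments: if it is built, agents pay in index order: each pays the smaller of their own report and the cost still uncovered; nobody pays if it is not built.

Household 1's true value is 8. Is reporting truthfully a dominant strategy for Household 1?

No

Consider the case where Household 2 reports 8 and Household 3 reports 8.
Truthful report 8: project built, pays 8, utility 8 - 8 = 0.
Report 4 instead: project built, pays 4, utility 8 - 4 = 4.
Since 4 > 0, reporting 4 is strictly better here, so truthful reporting is not dominant.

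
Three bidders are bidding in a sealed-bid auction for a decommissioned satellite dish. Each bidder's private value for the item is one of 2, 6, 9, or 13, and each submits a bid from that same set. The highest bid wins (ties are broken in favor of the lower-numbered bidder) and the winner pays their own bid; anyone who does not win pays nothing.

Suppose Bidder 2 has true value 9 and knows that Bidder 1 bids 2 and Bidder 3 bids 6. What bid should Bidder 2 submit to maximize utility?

Bid 2: loses, pays 0, utility 0.
Bid 6: wins, pays 6, utility 9 - 6 = 3.
Bid 9: wins, pays 9, utility 9 - 9 = 0.
Bid 13: wins, pays 13, utility 9 - 13 = -4.
The best choice is 6 with utility 3.

6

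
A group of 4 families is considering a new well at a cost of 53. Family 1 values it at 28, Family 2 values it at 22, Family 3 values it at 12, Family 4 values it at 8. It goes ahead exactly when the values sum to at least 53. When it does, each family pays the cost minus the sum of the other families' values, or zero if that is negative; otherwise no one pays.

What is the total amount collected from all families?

16

Total value 70 ≥ cost 53, so it is built.
Family 1: others sum to 42; max(0, 53 - 42) = 11.
Family 2: others sum to 48; max(0, 53 - 48) = 5.
Family 3: others sum to 58; max(0, 53 - 58) = 0.
Family 4: others sum to 62; max(0, 53 - 62) = 0.
Total collected = 11 + 5 + 0 + 0 = 16.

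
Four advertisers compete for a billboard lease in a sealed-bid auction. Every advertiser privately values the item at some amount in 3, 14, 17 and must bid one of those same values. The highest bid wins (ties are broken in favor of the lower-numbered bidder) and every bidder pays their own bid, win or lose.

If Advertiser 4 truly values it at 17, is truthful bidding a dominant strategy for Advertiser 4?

No

Consider the case where Advertiser 1 bids 3, Advertiser 2 bids 3 and Advertiser 3 bids 3.
Truthful bid 17: wins, pays 17, utility 17 - 17 = 0.
Bid 14 instead: wins, pays 14, utility 17 - 14 = 3.
Since 3 > 0, bidding 14 is strictly better here, so truthful bidding is not dominant.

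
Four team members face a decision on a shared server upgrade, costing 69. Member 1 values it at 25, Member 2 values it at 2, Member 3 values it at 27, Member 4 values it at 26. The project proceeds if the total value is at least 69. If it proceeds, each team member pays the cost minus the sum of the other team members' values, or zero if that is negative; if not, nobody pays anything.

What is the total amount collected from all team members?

45

Total value 80 ≥ cost 69, so it is built.
Member 1: others sum to 55; max(0, 69 - 55) = 14.
Member 2: others sum to 78; max(0, 69 - 78) = 0.
Member 3: others sum to 53; max(0, 69 - 53) = 16.
Member 4: others sum to 54; max(0, 69 - 54) = 15.
Total collected = 14 + 0 + 16 + 15 = 45.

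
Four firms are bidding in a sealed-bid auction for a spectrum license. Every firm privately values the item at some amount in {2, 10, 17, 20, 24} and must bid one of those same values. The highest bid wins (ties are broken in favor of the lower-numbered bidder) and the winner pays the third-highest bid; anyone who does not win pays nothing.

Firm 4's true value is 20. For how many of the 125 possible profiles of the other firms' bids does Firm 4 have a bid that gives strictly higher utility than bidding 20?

27

Others bid (2, 2, 20): truth gives 0; bid 24 gives 18 > 0. Violating.
Others bid (2, 10, 20): truth gives 0; bid 24 gives 10 > 0. Violating.
Others bid (2, 17, 20): truth gives 0; bid 24 gives 3 > 0. Violating.
Others bid (2, 20, 2): truth gives 0; bid 24 gives 18 > 0. Violating.
Others bid (2, 2, 2): truth gives 18; no alternative beats it.
Others bid (2, 2, 10): truth gives 18; no alternative beats it.
(Checking all 125 profiles: 27 have a profitable deviation, 98 do not.)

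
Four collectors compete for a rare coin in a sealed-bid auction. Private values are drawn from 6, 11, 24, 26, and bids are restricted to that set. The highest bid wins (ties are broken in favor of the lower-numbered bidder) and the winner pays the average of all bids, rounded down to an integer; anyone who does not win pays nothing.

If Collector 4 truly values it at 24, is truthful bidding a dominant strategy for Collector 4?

Consider the case where Collector 1 bids 6, Collector 2 bids 6 and Collector 3 bids 6.
Truthful bid 24: wins, pays 10, utility 24 - 10 = 14.
Bid 11 instead: wins, pays 7, utility 24 - 7 = 17.
Since 17 > 14, bidding 11 is strictly better here, so truthful bidding is not dominant.

No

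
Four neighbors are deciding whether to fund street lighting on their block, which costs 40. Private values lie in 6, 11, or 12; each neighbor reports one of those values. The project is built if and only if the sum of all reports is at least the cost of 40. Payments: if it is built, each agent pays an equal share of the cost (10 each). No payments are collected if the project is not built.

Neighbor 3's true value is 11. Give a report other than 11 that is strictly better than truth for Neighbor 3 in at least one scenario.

Suppose Neighbor 1 reports 6, Neighbor 2 reports 11 and Neighbor 4 reports 11.
Report 11: project not built, utility 0.
Report 12: project built, pays 10, utility 11 - 10 = 1.
So reporting 12 beats truth here (1 > 0).

12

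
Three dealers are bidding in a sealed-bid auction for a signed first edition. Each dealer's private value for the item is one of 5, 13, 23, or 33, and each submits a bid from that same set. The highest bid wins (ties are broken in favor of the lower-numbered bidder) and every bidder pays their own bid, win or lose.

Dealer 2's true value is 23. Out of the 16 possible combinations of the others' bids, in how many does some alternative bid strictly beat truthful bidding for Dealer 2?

12

Others bid (5, 5): truth gives 0; bid 13 gives 10 > 0. Violating.
Others bid (5, 13): truth gives 0; bid 13 gives 10 > 0. Violating.
Others bid (5, 33): truth gives -23; bid 5 gives -5 > -23. Violating.
Others bid (13, 33): truth gives -23; bid 5 gives -5 > -23. Violating.
Others bid (5, 23): truth gives 0; no alternative beats it.
Others bid (13, 5): truth gives 0; no alternative beats it.
(Checking all 16 profiles: 12 have a profitable deviation, 4 do not.)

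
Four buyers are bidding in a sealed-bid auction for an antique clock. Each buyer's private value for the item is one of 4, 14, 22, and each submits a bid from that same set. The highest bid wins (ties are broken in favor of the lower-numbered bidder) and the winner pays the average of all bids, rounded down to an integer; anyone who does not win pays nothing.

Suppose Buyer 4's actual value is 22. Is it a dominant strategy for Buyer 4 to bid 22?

Consider the case where Buyer 1 bids 4, Buyer 2 bids 4 and Buyer 3 bids 4.
Truthful bid 22: wins, pays 8, utility 22 - 8 = 14.
Bid 14 instead: wins, pays 6, utility 22 - 6 = 16.
Since 16 > 14, bidding 14 is strictly better here, so truthful bidding is not dominant.

No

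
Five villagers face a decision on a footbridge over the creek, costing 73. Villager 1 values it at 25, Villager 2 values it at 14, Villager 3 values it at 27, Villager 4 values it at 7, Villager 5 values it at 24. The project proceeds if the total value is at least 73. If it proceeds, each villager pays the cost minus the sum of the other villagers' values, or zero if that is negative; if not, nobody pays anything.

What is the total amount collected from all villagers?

4

Total value 97 ≥ cost 73, so it is built.
Villager 1: others sum to 72; max(0, 73 - 72) = 1.
Villager 2: others sum to 83; max(0, 73 - 83) = 0.
Villager 3: others sum to 70; max(0, 73 - 70) = 3.
Villager 4: others sum to 90; max(0, 73 - 90) = 0.
Villager 5: others sum to 73; max(0, 73 - 73) = 0.
Total collected = 1 + 0 + 3 + 0 + 0 = 4.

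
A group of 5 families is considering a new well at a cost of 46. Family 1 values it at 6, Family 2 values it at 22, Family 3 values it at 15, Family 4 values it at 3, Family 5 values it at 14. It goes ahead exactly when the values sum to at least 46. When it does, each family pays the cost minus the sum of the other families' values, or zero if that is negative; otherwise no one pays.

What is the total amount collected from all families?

9

Total value 60 ≥ cost 46, so it is built.
Family 1: others sum to 54; max(0, 46 - 54) = 0.
Family 2: others sum to 38; max(0, 46 - 38) = 8.
Family 3: others sum to 45; max(0, 46 - 45) = 1.
Family 4: others sum to 57; max(0, 46 - 57) = 0.
Family 5: others sum to 46; max(0, 46 - 46) = 0.
Total collected = 0 + 8 + 1 + 0 + 0 = 9.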